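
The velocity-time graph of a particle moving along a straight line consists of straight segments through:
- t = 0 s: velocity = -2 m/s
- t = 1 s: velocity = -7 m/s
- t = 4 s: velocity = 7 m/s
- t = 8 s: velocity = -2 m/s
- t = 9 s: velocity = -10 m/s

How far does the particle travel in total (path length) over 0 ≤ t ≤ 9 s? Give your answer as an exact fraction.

295/9 m

Total distance travelled is ∫|v| dt — sum the magnitudes of each area piece.
0–1 s: |½(-2 + -7)(1)| = 4.5 m
1–4 s: v = 0 at t = 2.5 s; triangle areas 5.25 + 5.25 = 10.5 m
4–8 s: v = 0 at t = 64/9 s; triangle areas 98/9 + 8/9 = 106/9 m
8–9 s: |½(-2 + -10)(1)| = 6 m
Total distance = 295/9 m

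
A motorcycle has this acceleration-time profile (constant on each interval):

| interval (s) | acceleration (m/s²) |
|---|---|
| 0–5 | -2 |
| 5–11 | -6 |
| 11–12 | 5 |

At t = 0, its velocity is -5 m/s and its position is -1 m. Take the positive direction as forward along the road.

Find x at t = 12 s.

On each constant-a segment, Δv = aΔt and Δx = v₀Δt + ½aΔt²; chain segment to segment.
0–5 s: v starts -5 m/s; Δx = -5·5 + ½·-2·5² = -50 m; v ends -15 m/s.
5–11 s: v starts -15 m/s; Δx = -15·6 + ½·-6·6² = -198 m; v ends -51 m/s.
11–12 s: v starts -51 m/s; Δx = -51·1 + ½·5·1² = -48.5 m; v ends -46 m/s.
x(12) = -1 + Σ Δx = -297.5 m.

-297.5 m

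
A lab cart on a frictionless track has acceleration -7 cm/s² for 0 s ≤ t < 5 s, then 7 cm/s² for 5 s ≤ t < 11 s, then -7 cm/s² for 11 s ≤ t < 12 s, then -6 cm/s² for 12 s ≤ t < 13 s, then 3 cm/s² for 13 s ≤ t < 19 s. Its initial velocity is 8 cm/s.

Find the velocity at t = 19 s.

20 cm/s

Δv equals the area under the a-t graph; then v = v₀ + Δv.
0–5 s: -7 × 5 = -35 cm/s
5–11 s: 7 × 6 = 42 cm/s
11–12 s: -7 × 1 = -7 cm/s
12–13 s: -6 × 1 = -6 cm/s
13–19 s: 3 × 6 = 18 cm/s
Δv = 12 cm/s, so v(19) = 8 + (12) = 20 cm/s.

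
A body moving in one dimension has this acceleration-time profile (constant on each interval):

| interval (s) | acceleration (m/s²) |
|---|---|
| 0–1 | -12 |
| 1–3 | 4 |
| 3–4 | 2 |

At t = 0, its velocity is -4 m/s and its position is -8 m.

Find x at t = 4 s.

-49 m

On each constant-a segment, Δv = aΔt and Δx = v₀Δt + ½aΔt²; chain segment to segment.
0–1 s: v starts -4 m/s; Δx = -4·1 + ½·-12·1² = -10 m; v ends -16 m/s.
1–3 s: v starts -16 m/s; Δx = -16·2 + ½·4·2² = -24 m; v ends -8 m/s.
3–4 s: v starts -8 m/s; Δx = -8·1 + ½·2·1² = -7 m; v ends -6 m/s.
x(4) = -8 + Σ Δx = -49 m.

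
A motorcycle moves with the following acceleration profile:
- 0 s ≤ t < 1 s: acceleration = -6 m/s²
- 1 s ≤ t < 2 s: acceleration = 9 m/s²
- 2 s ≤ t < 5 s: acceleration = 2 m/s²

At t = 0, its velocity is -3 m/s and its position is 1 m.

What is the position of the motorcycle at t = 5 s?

On each constant-a segment, Δv = aΔt and Δx = v₀Δt + ½aΔt²; chain segment to segment.
0–1 s: v starts -3 m/s; Δx = -3·1 + ½·-6·1² = -6 m; v ends -9 m/s.
1–2 s: v starts -9 m/s; Δx = -9·1 + ½·9·1² = -4.5 m; v ends 0 m/s.
2–5 s: v starts 0 m/s; Δx = 0·3 + ½·2·3² = 9 m; v ends 6 m/s.
x(5) = 1 + Σ Δx = -0.5 m.

-0.5 m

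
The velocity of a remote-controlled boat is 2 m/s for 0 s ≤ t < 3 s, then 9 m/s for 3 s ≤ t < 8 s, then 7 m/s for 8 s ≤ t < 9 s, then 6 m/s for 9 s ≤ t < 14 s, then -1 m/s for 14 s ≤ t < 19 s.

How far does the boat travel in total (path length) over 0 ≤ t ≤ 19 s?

Total distance travelled is ∫|v| dt — sum the magnitudes of each area piece.
0–3 s: |2| × 3 = 6 m
3–8 s: |9| × 5 = 45 m
8–9 s: |7| × 1 = 7 m
9–14 s: |6| × 5 = 30 m
14–19 s: |-1| × 5 = 5 m
Total distance = 93 m

93 m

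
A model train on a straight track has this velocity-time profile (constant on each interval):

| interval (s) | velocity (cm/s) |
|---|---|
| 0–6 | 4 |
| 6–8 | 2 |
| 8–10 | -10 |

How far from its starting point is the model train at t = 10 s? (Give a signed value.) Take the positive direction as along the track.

8 cm

Net displacement equals the area under the velocity-time graph (areas below the axis count negative).
0–6 s: 4 × 6 = 24 cm
6–8 s: 2 × 2 = 4 cm
8–10 s: -10 × 2 = -20 cm
Net displacement = 8 cm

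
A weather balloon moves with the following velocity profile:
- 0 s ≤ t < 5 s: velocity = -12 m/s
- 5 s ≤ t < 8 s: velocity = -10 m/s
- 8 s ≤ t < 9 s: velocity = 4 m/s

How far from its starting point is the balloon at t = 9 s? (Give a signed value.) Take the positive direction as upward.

Net displacement equals the area under the velocity-time graph (areas below the axis count negative).
0–5 s: -12 × 5 = -60 m
5–8 s: -10 × 3 = -30 m
8–9 s: 4 × 1 = 4 m
Net displacement = -86 m

-86 m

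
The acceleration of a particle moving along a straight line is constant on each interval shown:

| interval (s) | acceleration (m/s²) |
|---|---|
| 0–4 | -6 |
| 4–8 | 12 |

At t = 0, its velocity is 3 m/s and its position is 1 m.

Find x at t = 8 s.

-23 m

On each constant-a segment, Δv = aΔt and Δx = v₀Δt + ½aΔt²; chain segment to segment.
0–4 s: v starts 3 m/s; Δx = 3·4 + ½·-6·4² = -36 m; v ends -21 m/s.
4–8 s: v starts -21 m/s; Δx = -21·4 + ½·12·4² = 12 m; v ends 27 m/s.
x(8) = 1 + Σ Δx = -23 m.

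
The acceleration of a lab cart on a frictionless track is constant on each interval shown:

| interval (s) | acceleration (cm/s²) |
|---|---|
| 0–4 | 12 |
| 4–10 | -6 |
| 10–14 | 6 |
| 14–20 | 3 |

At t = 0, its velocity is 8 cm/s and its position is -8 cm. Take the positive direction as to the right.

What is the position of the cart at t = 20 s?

794 cm

On each constant-a segment, Δv = aΔt and Δx = v₀Δt + ½aΔt²; chain segment to segment.
0–4 s: v starts 8 cm/s; Δx = 8·4 + ½·12·4² = 128 cm; v ends 56 cm/s.
4–10 s: v starts 56 cm/s; Δx = 56·6 + ½·-6·6² = 228 cm; v ends 20 cm/s.
10–14 s: v starts 20 cm/s; Δx = 20·4 + ½·6·4² = 128 cm; v ends 44 cm/s.
14–20 s: v starts 44 cm/s; Δx = 44·6 + ½·3·6² = 318 cm; v ends 62 cm/s.
x(20) = -8 + Σ Δx = 794 cm.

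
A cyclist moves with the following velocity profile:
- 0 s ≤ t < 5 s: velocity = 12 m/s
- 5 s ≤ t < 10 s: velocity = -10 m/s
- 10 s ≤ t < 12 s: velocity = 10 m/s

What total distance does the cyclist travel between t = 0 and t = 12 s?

Distance (not displacement) is the total path length: add the absolute areas under v-t.
0–5 s: |12| × 5 = 60 m
5–10 s: |-10| × 5 = 50 m
10–12 s: |10| × 2 = 20 m
Total distance = 130 m

130 m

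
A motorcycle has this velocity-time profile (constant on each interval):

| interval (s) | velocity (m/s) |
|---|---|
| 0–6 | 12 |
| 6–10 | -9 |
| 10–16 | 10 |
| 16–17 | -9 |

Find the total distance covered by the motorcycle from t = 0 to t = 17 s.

Distance (not displacement) is the total path length: add the absolute areas under v-t.
0–6 s: |12| × 6 = 72 m
6–10 s: |-9| × 4 = 36 m
10–16 s: |10| × 6 = 60 m
16–17 s: |-9| × 1 = 9 m
Total distance = 177 m

177 m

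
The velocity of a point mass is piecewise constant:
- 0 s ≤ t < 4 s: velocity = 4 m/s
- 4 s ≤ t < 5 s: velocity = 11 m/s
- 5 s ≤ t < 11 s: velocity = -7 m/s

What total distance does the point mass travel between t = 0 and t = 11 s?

Distance (not displacement) is the total path length: add the absolute areas under v-t.
0–4 s: |4| × 4 = 16 m
4–5 s: |11| × 1 = 11 m
5–11 s: |-7| × 6 = 42 m
Total distance = 69 m

69 m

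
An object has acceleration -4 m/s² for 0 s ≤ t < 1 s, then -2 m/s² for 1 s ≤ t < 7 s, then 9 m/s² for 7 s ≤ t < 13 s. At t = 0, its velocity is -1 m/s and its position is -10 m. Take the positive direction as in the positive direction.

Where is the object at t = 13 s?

On each constant-a segment, Δv = aΔt and Δx = v₀Δt + ½aΔt²; chain segment to segment.
0–1 s: v starts -1 m/s; Δx = -1·1 + ½·-4·1² = -3 m; v ends -5 m/s.
1–7 s: v starts -5 m/s; Δx = -5·6 + ½·-2·6² = -66 m; v ends -17 m/s.
7–13 s: v starts -17 m/s; Δx = -17·6 + ½·9·6² = 60 m; v ends 37 m/s.
x(13) = -10 + Σ Δx = -19 m.

-19 m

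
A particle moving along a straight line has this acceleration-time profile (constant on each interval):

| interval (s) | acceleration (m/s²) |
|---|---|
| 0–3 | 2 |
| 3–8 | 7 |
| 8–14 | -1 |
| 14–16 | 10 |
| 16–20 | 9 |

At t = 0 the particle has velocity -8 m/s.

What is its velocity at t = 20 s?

Δv equals the area under the a-t graph; then v = v₀ + Δv.
0–3 s: 2 × 3 = 6 m/s
3–8 s: 7 × 5 = 35 m/s
8–14 s: -1 × 6 = -6 m/s
14–16 s: 10 × 2 = 20 m/s
16–20 s: 9 × 4 = 36 m/s
Δv = 91 m/s, so v(20) = -8 + (91) = 83 m/s.

83 m/s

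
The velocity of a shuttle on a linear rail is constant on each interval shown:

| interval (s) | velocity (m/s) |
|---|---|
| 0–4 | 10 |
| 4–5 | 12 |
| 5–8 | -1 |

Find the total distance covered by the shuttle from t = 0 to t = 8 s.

55 m

Distance (not displacement) is the total path length: add the absolute areas under v-t.
0–4 s: |10| × 4 = 40 m
4–5 s: |12| × 1 = 12 m
5–8 s: |-1| × 3 = 3 m
Total distance = 55 m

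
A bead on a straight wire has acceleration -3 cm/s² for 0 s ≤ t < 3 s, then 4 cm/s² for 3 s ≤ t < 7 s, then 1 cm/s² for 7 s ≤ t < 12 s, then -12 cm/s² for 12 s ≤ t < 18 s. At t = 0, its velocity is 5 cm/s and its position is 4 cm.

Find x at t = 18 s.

On each constant-a segment, Δv = aΔt and Δx = v₀Δt + ½aΔt²; chain segment to segment.
0–3 s: v starts 5 cm/s; Δx = 5·3 + ½·-3·3² = 1.5 cm; v ends -4 cm/s.
3–7 s: v starts -4 cm/s; Δx = -4·4 + ½·4·4² = 16 cm; v ends 12 cm/s.
7–12 s: v starts 12 cm/s; Δx = 12·5 + ½·1·5² = 72.5 cm; v ends 17 cm/s.
12–18 s: v starts 17 cm/s; Δx = 17·6 + ½·-12·6² = -114 cm; v ends -55 cm/s.
x(18) = 4 + Σ Δx = -20 cm.

-20 cm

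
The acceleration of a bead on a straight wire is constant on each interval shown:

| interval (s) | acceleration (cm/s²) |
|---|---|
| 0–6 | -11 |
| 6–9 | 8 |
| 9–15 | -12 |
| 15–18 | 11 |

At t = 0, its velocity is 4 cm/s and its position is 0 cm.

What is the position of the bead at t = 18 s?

On each constant-a segment, Δv = aΔt and Δx = v₀Δt + ½aΔt²; chain segment to segment.
0–6 s: v starts 4 cm/s; Δx = 4·6 + ½·-11·6² = -174 cm; v ends -62 cm/s.
6–9 s: v starts -62 cm/s; Δx = -62·3 + ½·8·3² = -150 cm; v ends -38 cm/s.
9–15 s: v starts -38 cm/s; Δx = -38·6 + ½·-12·6² = -444 cm; v ends -110 cm/s.
15–18 s: v starts -110 cm/s; Δx = -110·3 + ½·11·3² = -280.5 cm; v ends -77 cm/s.
x(18) = 0 + Σ Δx = -1048.5 cm.

-1048.5 cm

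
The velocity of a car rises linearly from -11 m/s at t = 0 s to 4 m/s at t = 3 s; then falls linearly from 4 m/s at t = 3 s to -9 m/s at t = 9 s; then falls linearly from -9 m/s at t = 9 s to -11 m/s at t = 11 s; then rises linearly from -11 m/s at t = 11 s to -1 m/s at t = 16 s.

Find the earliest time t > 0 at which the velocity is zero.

v changes sign on 0–3 s (from -11 to 4); the graph is linear there, so v = 0 at t = 0 + (11)·(3 − 0)/(4 − -11) = 2.2 s.

t = 2.2 s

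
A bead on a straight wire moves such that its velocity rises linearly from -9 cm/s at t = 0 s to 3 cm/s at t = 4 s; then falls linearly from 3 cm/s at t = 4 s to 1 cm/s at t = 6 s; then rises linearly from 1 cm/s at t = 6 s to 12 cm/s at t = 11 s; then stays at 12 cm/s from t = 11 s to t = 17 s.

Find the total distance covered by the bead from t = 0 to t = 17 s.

Distance (not displacement) is the total path length: add the absolute areas under v-t.
0–4 s: v = 0 at t = 3 s; triangle areas 13.5 + 1.5 = 15 cm
4–6 s: |½(3 + 1)(2)| = 4 cm
6–11 s: |½(1 + 12)(5)| = 32.5 cm
11–17 s: |12| × 6 = 72 cm
Total distance = 123.5 cm

123.5 cm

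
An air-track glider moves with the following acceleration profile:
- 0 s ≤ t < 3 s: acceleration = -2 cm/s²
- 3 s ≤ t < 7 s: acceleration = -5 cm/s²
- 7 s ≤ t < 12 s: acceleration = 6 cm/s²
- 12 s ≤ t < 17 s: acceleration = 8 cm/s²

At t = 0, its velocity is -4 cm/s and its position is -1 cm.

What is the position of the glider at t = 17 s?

On each constant-a segment, Δv = aΔt and Δx = v₀Δt + ½aΔt²; chain segment to segment.
0–3 s: v starts -4 cm/s; Δx = -4·3 + ½·-2·3² = -21 cm; v ends -10 cm/s.
3–7 s: v starts -10 cm/s; Δx = -10·4 + ½·-5·4² = -80 cm; v ends -30 cm/s.
7–12 s: v starts -30 cm/s; Δx = -30·5 + ½·6·5² = -75 cm; v ends 0 cm/s.
12–17 s: v starts 0 cm/s; Δx = 0·5 + ½·8·5² = 100 cm; v ends 40 cm/s.
x(17) = -1 + Σ Δx = -77 cm.

-77 cm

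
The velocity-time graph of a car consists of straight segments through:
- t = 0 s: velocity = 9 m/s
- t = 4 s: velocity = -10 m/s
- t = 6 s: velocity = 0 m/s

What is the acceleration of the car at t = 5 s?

Acceleration is the slope of the v-t graph on 4–6 s: (0 − -10)/(6 − 4) = 5 m/s².

5 m/s²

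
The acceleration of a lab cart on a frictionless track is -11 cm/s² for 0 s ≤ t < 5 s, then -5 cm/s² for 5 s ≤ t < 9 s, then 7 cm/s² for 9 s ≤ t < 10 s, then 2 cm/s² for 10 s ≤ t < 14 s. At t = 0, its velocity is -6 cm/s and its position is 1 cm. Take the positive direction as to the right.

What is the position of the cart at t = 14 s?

On each constant-a segment, Δv = aΔt and Δx = v₀Δt + ½aΔt²; chain segment to segment.
0–5 s: v starts -6 cm/s; Δx = -6·5 + ½·-11·5² = -167.5 cm; v ends -61 cm/s.
5–9 s: v starts -61 cm/s; Δx = -61·4 + ½·-5·4² = -284 cm; v ends -81 cm/s.
9–10 s: v starts -81 cm/s; Δx = -81·1 + ½·7·1² = -77.5 cm; v ends -74 cm/s.
10–14 s: v starts -74 cm/s; Δx = -74·4 + ½·2·4² = -280 cm; v ends -66 cm/s.
x(14) = 1 + Σ Δx = -808 cm.

-808 cm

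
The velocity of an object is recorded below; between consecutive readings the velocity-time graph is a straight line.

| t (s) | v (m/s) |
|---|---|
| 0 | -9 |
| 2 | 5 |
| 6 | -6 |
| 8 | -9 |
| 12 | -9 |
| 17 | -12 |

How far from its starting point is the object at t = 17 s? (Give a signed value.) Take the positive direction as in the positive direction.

Net displacement equals the area under the velocity-time graph (areas below the axis count negative).
0–2 s: ½(-9 + 5)(2) = -4 m
2–6 s: ½(5 + -6)(4) = -2 m
6–8 s: ½(-6 + -9)(2) = -15 m
8–12 s: -9 × 4 = -36 m
12–17 s: ½(-9 + -12)(5) = -52.5 m
Net displacement = -109.5 m

-109.5 m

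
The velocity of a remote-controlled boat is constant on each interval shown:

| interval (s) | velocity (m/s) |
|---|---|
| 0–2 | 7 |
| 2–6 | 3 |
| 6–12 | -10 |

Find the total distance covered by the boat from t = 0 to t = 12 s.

Total distance travelled is ∫|v| dt — sum the magnitudes of each area piece.
0–2 s: |7| × 2 = 14 m
2–6 s: |3| × 4 = 12 m
6–12 s: |-10| × 6 = 60 m
Total distance = 86 m

86 m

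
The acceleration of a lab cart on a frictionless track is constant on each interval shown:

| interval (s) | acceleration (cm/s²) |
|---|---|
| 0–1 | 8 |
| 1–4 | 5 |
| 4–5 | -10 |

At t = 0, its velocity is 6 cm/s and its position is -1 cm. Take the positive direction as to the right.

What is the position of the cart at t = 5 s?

97.5 cm

On each constant-a segment, Δv = aΔt and Δx = v₀Δt + ½aΔt²; chain segment to segment.
0–1 s: v starts 6 cm/s; Δx = 6·1 + ½·8·1² = 10 cm; v ends 14 cm/s.
1–4 s: v starts 14 cm/s; Δx = 14·3 + ½·5·3² = 64.5 cm; v ends 29 cm/s.
4–5 s: v starts 29 cm/s; Δx = 29·1 + ½·-10·1² = 24 cm; v ends 19 cm/s.
x(5) = -1 + Σ Δx = 97.5 cm.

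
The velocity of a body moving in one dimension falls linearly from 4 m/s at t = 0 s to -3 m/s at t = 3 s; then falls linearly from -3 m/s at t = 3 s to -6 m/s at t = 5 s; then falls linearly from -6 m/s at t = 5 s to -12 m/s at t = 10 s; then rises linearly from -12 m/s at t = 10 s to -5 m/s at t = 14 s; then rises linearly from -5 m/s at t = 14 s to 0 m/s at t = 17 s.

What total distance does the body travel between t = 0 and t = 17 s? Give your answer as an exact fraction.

706/7 m

Distance (not displacement) is the total path length: add the absolute areas under v-t.
0–3 s: v = 0 at t = 12/7 s; triangle areas 24/7 + 27/14 = 75/14 m
3–5 s: |½(-3 + -6)(2)| = 9 m
5–10 s: |½(-6 + -12)(5)| = 45 m
10–14 s: |½(-12 + -5)(4)| = 34 m
14–17 s: |½(-5 + 0)(3)| = 7.5 m
Total distance = 706/7 m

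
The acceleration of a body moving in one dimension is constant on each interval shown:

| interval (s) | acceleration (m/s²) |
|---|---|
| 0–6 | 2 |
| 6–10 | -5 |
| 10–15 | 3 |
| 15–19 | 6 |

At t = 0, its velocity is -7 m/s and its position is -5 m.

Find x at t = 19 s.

-20.5 m

On each constant-a segment, Δv = aΔt and Δx = v₀Δt + ½aΔt²; chain segment to segment.
0–6 s: v starts -7 m/s; Δx = -7·6 + ½·2·6² = -6 m; v ends 5 m/s.
6–10 s: v starts 5 m/s; Δx = 5·4 + ½·-5·4² = -20 m; v ends -15 m/s.
10–15 s: v starts -15 m/s; Δx = -15·5 + ½·3·5² = -37.5 m; v ends 0 m/s.
15–19 s: v starts 0 m/s; Δx = 0·4 + ½·6·4² = 48 m; v ends 24 m/s.
x(19) = -5 + Σ Δx = -20.5 m.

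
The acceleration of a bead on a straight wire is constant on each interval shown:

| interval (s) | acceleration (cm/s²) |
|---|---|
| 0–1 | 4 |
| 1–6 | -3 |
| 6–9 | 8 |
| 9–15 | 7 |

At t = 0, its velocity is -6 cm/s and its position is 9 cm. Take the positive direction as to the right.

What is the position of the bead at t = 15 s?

On each constant-a segment, Δv = aΔt and Δx = v₀Δt + ½aΔt²; chain segment to segment.
0–1 s: v starts -6 cm/s; Δx = -6·1 + ½·4·1² = -4 cm; v ends -2 cm/s.
1–6 s: v starts -2 cm/s; Δx = -2·5 + ½·-3·5² = -47.5 cm; v ends -17 cm/s.
6–9 s: v starts -17 cm/s; Δx = -17·3 + ½·8·3² = -15 cm; v ends 7 cm/s.
9–15 s: v starts 7 cm/s; Δx = 7·6 + ½·7·6² = 168 cm; v ends 49 cm/s.
x(15) = 9 + Σ Δx = 110.5 cm.

110.5 cm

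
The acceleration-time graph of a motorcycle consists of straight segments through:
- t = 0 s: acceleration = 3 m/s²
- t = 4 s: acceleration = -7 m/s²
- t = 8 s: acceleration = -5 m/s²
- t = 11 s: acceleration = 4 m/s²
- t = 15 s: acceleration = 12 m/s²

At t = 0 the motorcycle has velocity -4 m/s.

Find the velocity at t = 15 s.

-5.5 m/s

Δv equals the area under the a-t graph; then v = v₀ + Δv.
0–4 s: ½(3 + -7)(4) = -8 m/s
4–8 s: ½(-7 + -5)(4) = -24 m/s
8–11 s: ½(-5 + 4)(3) = -1.5 m/s
11–15 s: ½(4 + 12)(4) = 32 m/s
Δv = -1.5 m/s, so v(15) = -4 + (-1.5) = -5.5 m/s.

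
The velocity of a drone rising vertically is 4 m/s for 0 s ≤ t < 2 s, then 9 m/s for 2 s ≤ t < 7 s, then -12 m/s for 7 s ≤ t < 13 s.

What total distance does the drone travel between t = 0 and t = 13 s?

125 m

Total distance travelled is ∫|v| dt — sum the magnitudes of each area piece.
0–2 s: |4| × 2 = 8 m
2–7 s: |9| × 5 = 45 m
7–13 s: |-12| × 6 = 72 m
Total distance = 125 m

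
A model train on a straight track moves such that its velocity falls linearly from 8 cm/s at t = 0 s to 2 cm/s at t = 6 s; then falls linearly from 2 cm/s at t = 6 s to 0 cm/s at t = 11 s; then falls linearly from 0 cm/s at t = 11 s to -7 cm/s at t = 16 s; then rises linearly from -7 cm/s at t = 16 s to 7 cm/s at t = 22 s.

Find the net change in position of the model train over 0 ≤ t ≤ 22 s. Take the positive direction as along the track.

17.5 cm

Displacement is the signed area under the v-t curve.
0–6 s: ½(8 + 2)(6) = 30 cm
6–11 s: ½(2 + 0)(5) = 5 cm
11–16 s: ½(0 + -7)(5) = -17.5 cm
16–22 s: ½(-7 + 7)(6) = 0 cm
Net displacement = 17.5 cm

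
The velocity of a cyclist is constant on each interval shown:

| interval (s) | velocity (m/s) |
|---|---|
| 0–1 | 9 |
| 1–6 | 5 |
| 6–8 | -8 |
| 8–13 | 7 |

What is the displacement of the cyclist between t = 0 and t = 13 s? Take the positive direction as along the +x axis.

53 m

Net displacement equals the area under the velocity-time graph (areas below the axis count negative).
0–1 s: 9 × 1 = 9 m
1–6 s: 5 × 5 = 25 m
6–8 s: -8 × 2 = -16 m
8–13 s: 7 × 5 = 35 m
Net displacement = 53 m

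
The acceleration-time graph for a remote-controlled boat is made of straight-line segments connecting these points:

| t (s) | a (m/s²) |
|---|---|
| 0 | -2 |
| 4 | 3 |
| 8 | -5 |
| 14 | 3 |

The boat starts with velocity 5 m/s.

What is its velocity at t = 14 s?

Δv equals the area under the a-t graph; then v = v₀ + Δv.
0–4 s: ½(-2 + 3)(4) = 2 m/s
4–8 s: ½(3 + -5)(4) = -4 m/s
8–14 s: ½(-5 + 3)(6) = -6 m/s
Δv = -8 m/s, so v(14) = 5 + (-8) = -3 m/s.

-3 m/s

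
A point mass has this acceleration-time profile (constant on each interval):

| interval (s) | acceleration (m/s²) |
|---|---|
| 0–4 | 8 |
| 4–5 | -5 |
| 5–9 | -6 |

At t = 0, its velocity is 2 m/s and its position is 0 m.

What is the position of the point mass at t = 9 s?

On each constant-a segment, Δv = aΔt and Δx = v₀Δt + ½aΔt²; chain segment to segment.
0–4 s: v starts 2 m/s; Δx = 2·4 + ½·8·4² = 72 m; v ends 34 m/s.
4–5 s: v starts 34 m/s; Δx = 34·1 + ½·-5·1² = 31.5 m; v ends 29 m/s.
5–9 s: v starts 29 m/s; Δx = 29·4 + ½·-6·4² = 68 m; v ends 5 m/s.
x(9) = 0 + Σ Δx = 171.5 m.

171.5 m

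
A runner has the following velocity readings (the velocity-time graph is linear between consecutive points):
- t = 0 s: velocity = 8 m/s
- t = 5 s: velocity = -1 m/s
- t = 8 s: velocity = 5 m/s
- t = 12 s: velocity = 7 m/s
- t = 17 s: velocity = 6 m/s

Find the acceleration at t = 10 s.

0.5 m/s²

Acceleration is the slope of the v-t graph on 8–12 s: (7 − 5)/(12 − 8) = 0.5 m/s².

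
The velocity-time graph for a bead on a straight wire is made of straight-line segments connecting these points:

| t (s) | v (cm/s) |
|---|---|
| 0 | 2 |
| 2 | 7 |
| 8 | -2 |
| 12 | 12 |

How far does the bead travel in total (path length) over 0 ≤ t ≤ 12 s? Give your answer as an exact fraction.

Distance (not displacement) is the total path length: add the absolute areas under v-t.
0–2 s: |½(2 + 7)(2)| = 9 cm
2–8 s: v = 0 at t = 20/3 s; triangle areas 49/3 + 4/3 = 53/3 cm
8–12 s: v = 0 at t = 60/7 s; triangle areas 4/7 + 144/7 = 148/7 cm
Total distance = 1004/21 cm

1004/21 cm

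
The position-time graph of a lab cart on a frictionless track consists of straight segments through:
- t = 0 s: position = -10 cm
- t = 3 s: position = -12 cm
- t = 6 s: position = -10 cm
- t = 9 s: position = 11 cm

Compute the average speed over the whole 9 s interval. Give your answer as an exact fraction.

25/9 cm/s

Average speed = (total path length)/(elapsed time); on a piecewise-linear x-t graph the path length is Σ|Δx|.
0–3 s: |Δx| = |-12 − -10| = 2 cm
3–6 s: |Δx| = |-10 − -12| = 2 cm
6–9 s: |Δx| = |11 − -10| = 21 cm
Total path = 25 cm; average speed = 25/9 = 25/9 cm/s.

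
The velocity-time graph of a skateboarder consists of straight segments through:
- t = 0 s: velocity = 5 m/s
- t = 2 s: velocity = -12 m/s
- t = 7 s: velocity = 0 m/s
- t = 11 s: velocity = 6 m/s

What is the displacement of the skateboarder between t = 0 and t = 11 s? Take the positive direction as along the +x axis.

Net displacement equals the area under the velocity-time graph (areas below the axis count negative).
0–2 s: ½(5 + -12)(2) = -7 m
2–7 s: ½(-12 + 0)(5) = -30 m
7–11 s: ½(0 + 6)(4) = 12 m
Net displacement = -25 m

-25 m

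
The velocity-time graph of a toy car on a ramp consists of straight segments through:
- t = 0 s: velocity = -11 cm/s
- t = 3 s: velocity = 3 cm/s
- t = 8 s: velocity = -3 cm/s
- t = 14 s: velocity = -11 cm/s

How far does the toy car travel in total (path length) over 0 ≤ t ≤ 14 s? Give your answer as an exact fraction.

444/7 cm

Distance (not displacement) is the total path length: add the absolute areas under v-t.
0–3 s: v = 0 at t = 33/14 s; triangle areas 363/28 + 27/28 = 195/14 cm
3–8 s: v = 0 at t = 5.5 s; triangle areas 3.75 + 3.75 = 7.5 cm
8–14 s: |½(-3 + -11)(6)| = 42 cm
Total distance = 444/7 cm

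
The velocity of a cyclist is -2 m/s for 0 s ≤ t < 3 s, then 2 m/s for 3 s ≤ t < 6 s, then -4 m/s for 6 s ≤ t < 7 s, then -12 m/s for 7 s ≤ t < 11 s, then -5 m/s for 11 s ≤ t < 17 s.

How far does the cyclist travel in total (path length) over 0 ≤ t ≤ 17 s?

Total distance travelled is ∫|v| dt — sum the magnitudes of each area piece.
0–3 s: |-2| × 3 = 6 m
3–6 s: |2| × 3 = 6 m
6–7 s: |-4| × 1 = 4 m
7–11 s: |-12| × 4 = 48 m
11–17 s: |-5| × 6 = 30 m
Total distance = 94 m

94 m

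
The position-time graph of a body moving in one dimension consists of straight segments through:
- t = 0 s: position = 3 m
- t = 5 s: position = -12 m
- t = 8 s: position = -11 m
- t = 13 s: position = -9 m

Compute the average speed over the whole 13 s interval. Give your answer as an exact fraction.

18/13 m/s

Average speed = (total path length)/(elapsed time); on a piecewise-linear x-t graph the path length is Σ|Δx|.
0–5 s: |Δx| = |-12 − 3| = 15 m
5–8 s: |Δx| = |-11 − -12| = 1 m
8–13 s: |Δx| = |-9 − -11| = 2 m
Total path = 18 m; average speed = 18/13 = 18/13 m/s.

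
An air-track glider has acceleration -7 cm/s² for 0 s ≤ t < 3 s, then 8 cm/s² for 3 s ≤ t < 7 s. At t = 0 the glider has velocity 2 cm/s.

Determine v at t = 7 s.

Δv equals the area under the a-t graph; then v = v₀ + Δv.
0–3 s: -7 × 3 = -21 cm/s
3–7 s: 8 × 4 = 32 cm/s
Δv = 11 cm/s, so v(7) = 2 + (11) = 13 cm/s.

13 cm/s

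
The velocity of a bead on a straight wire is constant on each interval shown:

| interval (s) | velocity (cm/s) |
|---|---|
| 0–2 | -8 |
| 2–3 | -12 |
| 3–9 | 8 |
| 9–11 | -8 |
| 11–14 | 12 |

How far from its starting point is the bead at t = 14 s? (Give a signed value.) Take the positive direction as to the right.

40 cm

Displacement is the signed area under the v-t curve.
0–2 s: -8 × 2 = -16 cm
2–3 s: -12 × 1 = -12 cm
3–9 s: 8 × 6 = 48 cm
9–11 s: -8 × 2 = -16 cm
11–14 s: 12 × 3 = 36 cm
Net displacement = 40 cm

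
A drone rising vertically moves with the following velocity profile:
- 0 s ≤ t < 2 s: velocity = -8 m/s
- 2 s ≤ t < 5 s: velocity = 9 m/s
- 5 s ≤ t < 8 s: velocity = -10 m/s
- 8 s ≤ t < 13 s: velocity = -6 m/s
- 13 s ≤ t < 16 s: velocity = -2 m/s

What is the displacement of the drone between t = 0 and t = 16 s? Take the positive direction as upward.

-55 m

Net displacement equals the area under the velocity-time graph (areas below the axis count negative).
0–2 s: -8 × 2 = -16 m
2–5 s: 9 × 3 = 27 m
5–8 s: -10 × 3 = -30 m
8–13 s: -6 × 5 = -30 m
13–16 s: -2 × 3 = -6 m
Net displacement = -55 m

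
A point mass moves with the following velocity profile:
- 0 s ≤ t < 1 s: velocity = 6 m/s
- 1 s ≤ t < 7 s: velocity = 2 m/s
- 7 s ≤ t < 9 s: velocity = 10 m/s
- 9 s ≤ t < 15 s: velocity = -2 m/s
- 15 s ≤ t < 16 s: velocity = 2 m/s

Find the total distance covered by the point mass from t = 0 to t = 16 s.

52 m

Total distance travelled is ∫|v| dt — sum the magnitudes of each area piece.
0–1 s: |6| × 1 = 6 m
1–7 s: |2| × 6 = 12 m
7–9 s: |10| × 2 = 20 m
9–15 s: |-2| × 6 = 12 m
15–16 s: |2| × 1 = 2 m
Total distance = 52 m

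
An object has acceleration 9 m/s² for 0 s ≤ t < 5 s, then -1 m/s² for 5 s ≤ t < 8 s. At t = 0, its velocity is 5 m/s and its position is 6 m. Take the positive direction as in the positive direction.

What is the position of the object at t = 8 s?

On each constant-a segment, Δv = aΔt and Δx = v₀Δt + ½aΔt²; chain segment to segment.
0–5 s: v starts 5 m/s; Δx = 5·5 + ½·9·5² = 137.5 m; v ends 50 m/s.
5–8 s: v starts 50 m/s; Δx = 50·3 + ½·-1·3² = 145.5 m; v ends 47 m/s.
x(8) = 6 + Σ Δx = 289 m.

289 m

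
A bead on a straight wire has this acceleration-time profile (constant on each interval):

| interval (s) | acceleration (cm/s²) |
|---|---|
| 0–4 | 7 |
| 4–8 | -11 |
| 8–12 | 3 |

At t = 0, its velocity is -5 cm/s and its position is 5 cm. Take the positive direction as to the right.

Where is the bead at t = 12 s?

-15 cm

On each constant-a segment, Δv = aΔt and Δx = v₀Δt + ½aΔt²; chain segment to segment.
0–4 s: v starts -5 cm/s; Δx = -5·4 + ½·7·4² = 36 cm; v ends 23 cm/s.
4–8 s: v starts 23 cm/s; Δx = 23·4 + ½·-11·4² = 4 cm; v ends -21 cm/s.
8–12 s: v starts -21 cm/s; Δx = -21·4 + ½·3·4² = -60 cm; v ends -9 cm/s.
x(12) = 5 + Σ Δx = -15 cm.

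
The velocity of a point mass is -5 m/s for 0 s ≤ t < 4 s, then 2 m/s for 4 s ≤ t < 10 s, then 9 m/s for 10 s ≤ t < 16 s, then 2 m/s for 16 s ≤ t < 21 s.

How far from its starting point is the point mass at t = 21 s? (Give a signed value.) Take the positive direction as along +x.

56 m

Displacement is the signed area under the v-t curve.
0–4 s: -5 × 4 = -20 m
4–10 s: 2 × 6 = 12 m
10–16 s: 9 × 6 = 54 m
16–21 s: 2 × 5 = 10 m
Net displacement = 56 m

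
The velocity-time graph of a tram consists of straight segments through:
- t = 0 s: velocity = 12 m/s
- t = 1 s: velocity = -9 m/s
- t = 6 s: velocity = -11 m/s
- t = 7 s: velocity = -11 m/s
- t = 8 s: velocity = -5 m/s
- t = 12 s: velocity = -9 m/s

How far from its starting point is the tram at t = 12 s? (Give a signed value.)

-95.5 m

Net displacement equals the area under the velocity-time graph (areas below the axis count negative).
0–1 s: ½(12 + -9)(1) = 1.5 m
1–6 s: ½(-9 + -11)(5) = -50 m
6–7 s: -11 × 1 = -11 m
7–8 s: ½(-11 + -5)(1) = -8 m
8–12 s: ½(-5 + -9)(4) = -28 m
Net displacement = -95.5 m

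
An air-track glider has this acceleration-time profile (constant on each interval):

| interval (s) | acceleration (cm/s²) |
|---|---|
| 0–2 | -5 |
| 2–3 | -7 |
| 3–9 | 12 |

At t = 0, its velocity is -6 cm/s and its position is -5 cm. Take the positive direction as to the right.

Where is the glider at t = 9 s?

31.5 cm

On each constant-a segment, Δv = aΔt and Δx = v₀Δt + ½aΔt²; chain segment to segment.
0–2 s: v starts -6 cm/s; Δx = -6·2 + ½·-5·2² = -22 cm; v ends -16 cm/s.
2–3 s: v starts -16 cm/s; Δx = -16·1 + ½·-7·1² = -19.5 cm; v ends -23 cm/s.
3–9 s: v starts -23 cm/s; Δx = -23·6 + ½·12·6² = 78 cm; v ends 49 cm/s.
x(9) = -5 + Σ Δx = 31.5 cm.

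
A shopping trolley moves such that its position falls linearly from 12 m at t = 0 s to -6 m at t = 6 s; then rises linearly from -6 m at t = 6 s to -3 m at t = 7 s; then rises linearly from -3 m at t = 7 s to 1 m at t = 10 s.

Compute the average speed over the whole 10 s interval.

Average speed = (total path length)/(elapsed time); on a piecewise-linear x-t graph the path length is Σ|Δx|.
0–6 s: |Δx| = |-6 − 12| = 18 m
6–7 s: |Δx| = |-3 − -6| = 3 m
7–10 s: |Δx| = |1 − -3| = 4 m
Total path = 25 m; average speed = 25/10 = 2.5 m/s.

2.5 m/s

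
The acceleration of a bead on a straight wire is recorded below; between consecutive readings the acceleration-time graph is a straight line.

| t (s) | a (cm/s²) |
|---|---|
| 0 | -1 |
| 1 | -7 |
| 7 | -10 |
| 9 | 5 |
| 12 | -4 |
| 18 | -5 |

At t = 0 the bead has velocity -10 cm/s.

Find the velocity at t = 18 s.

Δv equals the area under the a-t graph; then v = v₀ + Δv.
0–1 s: ½(-1 + -7)(1) = -4 cm/s
1–7 s: ½(-7 + -10)(6) = -51 cm/s
7–9 s: ½(-10 + 5)(2) = -5 cm/s
9–12 s: ½(5 + -4)(3) = 1.5 cm/s
12–18 s: ½(-4 + -5)(6) = -27 cm/s
Δv = -85.5 cm/s, so v(18) = -10 + (-85.5) = -95.5 cm/s.

-95.5 cm/s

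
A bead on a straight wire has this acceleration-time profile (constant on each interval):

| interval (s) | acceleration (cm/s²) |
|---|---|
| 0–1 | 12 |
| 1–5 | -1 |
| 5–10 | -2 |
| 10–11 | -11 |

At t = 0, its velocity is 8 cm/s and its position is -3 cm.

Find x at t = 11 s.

On each constant-a segment, Δv = aΔt and Δx = v₀Δt + ½aΔt²; chain segment to segment.
0–1 s: v starts 8 cm/s; Δx = 8·1 + ½·12·1² = 14 cm; v ends 20 cm/s.
1–5 s: v starts 20 cm/s; Δx = 20·4 + ½·-1·4² = 72 cm; v ends 16 cm/s.
5–10 s: v starts 16 cm/s; Δx = 16·5 + ½·-2·5² = 55 cm; v ends 6 cm/s.
10–11 s: v starts 6 cm/s; Δx = 6·1 + ½·-11·1² = 0.5 cm; v ends -5 cm/s.
x(11) = -3 + Σ Δx = 138.5 cm.

138.5 cm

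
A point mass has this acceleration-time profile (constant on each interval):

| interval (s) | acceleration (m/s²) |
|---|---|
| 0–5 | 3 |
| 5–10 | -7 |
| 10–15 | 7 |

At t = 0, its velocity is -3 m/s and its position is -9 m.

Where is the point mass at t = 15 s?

On each constant-a segment, Δv = aΔt and Δx = v₀Δt + ½aΔt²; chain segment to segment.
0–5 s: v starts -3 m/s; Δx = -3·5 + ½·3·5² = 22.5 m; v ends 12 m/s.
5–10 s: v starts 12 m/s; Δx = 12·5 + ½·-7·5² = -27.5 m; v ends -23 m/s.
10–15 s: v starts -23 m/s; Δx = -23·5 + ½·7·5² = -27.5 m; v ends 12 m/s.
x(15) = -9 + Σ Δx = -41.5 m.

-41.5 m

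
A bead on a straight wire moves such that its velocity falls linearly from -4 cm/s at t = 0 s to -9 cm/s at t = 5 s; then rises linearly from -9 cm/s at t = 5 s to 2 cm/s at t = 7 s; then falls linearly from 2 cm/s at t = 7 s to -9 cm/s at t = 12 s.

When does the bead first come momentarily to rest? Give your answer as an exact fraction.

v changes sign on 5–7 s (from -9 to 2); the graph is linear there, so v = 0 at t = 5 + (9)·(7 − 5)/(2 − -9) = 73/11 s.

t = 73/11 s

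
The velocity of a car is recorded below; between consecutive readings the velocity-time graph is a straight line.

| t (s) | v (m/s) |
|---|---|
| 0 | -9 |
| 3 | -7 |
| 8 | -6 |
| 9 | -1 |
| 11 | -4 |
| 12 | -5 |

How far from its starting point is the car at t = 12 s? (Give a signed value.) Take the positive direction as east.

-69.5 m

Displacement is the signed area under the v-t curve.
0–3 s: ½(-9 + -7)(3) = -24 m
3–8 s: ½(-7 + -6)(5) = -32.5 m
8–9 s: ½(-6 + -1)(1) = -3.5 m
9–11 s: ½(-1 + -4)(2) = -5 m
11–12 s: ½(-4 + -5)(1) = -4.5 m
Net displacement = -69.5 m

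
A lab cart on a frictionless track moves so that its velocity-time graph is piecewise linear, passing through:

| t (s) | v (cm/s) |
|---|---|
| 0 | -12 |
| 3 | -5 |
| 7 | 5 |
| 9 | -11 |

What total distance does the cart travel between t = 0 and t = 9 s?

44.625 cm

Total distance travelled is ∫|v| dt — sum the magnitudes of each area piece.
0–3 s: |½(-12 + -5)(3)| = 25.5 cm
3–7 s: v = 0 at t = 5 s; triangle areas 5 + 5 = 10 cm
7–9 s: v = 0 at t = 7.625 s; triangle areas 1.5625 + 7.5625 = 9.125 cm
Total distance = 44.625 cm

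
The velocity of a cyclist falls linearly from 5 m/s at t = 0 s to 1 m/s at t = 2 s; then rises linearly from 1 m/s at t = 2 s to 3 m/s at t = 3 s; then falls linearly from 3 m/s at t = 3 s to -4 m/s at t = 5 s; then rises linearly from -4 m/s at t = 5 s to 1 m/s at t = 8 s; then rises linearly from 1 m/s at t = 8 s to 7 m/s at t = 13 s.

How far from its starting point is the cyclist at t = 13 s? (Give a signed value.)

Displacement is the signed area under the v-t curve.
0–2 s: ½(5 + 1)(2) = 6 m
2–3 s: ½(1 + 3)(1) = 2 m
3–5 s: ½(3 + -4)(2) = -1 m
5–8 s: ½(-4 + 1)(3) = -4.5 m
8–13 s: ½(1 + 7)(5) = 20 m
Net displacement = 22.5 m

22.5 m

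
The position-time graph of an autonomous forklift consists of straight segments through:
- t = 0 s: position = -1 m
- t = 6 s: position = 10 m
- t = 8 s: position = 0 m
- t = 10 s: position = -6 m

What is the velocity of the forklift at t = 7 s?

-5 m/s

Velocity is the slope of the x-t graph on 6–8 s: (0 − 10)/(8 − 6) = -5 m/s.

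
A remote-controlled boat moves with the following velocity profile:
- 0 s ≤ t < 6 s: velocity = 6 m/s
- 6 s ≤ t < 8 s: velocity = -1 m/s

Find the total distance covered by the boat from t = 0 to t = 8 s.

Distance (not displacement) is the total path length: add the absolute areas under v-t.
0–6 s: |6| × 6 = 36 m
6–8 s: |-1| × 2 = 2 m
Total distance = 38 m

38 m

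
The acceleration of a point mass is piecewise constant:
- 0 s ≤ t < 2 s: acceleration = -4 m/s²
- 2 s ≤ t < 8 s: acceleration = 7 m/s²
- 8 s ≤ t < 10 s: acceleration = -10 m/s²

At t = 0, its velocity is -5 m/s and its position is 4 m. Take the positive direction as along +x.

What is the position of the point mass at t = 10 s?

On each constant-a segment, Δv = aΔt and Δx = v₀Δt + ½aΔt²; chain segment to segment.
0–2 s: v starts -5 m/s; Δx = -5·2 + ½·-4·2² = -18 m; v ends -13 m/s.
2–8 s: v starts -13 m/s; Δx = -13·6 + ½·7·6² = 48 m; v ends 29 m/s.
8–10 s: v starts 29 m/s; Δx = 29·2 + ½·-10·2² = 38 m; v ends 9 m/s.
x(10) = 4 + Σ Δx = 72 m.

72 m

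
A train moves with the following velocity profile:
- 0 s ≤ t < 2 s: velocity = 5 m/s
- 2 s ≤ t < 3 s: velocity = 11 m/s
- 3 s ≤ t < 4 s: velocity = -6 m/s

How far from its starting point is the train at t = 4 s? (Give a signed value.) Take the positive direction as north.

Displacement is the signed area under the v-t curve.
0–2 s: 5 × 2 = 10 m
2–3 s: 11 × 1 = 11 m
3–4 s: -6 × 1 = -6 m
Net displacement = 15 m

15 m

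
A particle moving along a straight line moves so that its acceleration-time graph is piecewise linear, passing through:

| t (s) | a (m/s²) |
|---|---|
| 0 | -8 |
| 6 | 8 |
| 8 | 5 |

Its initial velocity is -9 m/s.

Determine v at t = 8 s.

Δv equals the area under the a-t graph; then v = v₀ + Δv.
0–6 s: ½(-8 + 8)(6) = 0 m/s
6–8 s: ½(8 + 5)(2) = 13 m/s
Δv = 13 m/s, so v(8) = -9 + (13) = 4 m/s.

4 m/s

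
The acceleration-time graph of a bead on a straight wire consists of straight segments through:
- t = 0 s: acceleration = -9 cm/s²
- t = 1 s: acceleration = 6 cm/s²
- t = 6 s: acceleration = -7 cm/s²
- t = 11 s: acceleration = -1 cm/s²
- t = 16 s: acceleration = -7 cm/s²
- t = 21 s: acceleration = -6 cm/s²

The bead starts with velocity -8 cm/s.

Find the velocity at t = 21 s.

-84.5 cm/s

Δv equals the area under the a-t graph; then v = v₀ + Δv.
0–1 s: ½(-9 + 6)(1) = -1.5 cm/s
1–6 s: ½(6 + -7)(5) = -2.5 cm/s
6–11 s: ½(-7 + -1)(5) = -20 cm/s
11–16 s: ½(-1 + -7)(5) = -20 cm/s
16–21 s: ½(-7 + -6)(5) = -32.5 cm/s
Δv = -76.5 cm/s, so v(21) = -8 + (-76.5) = -84.5 cm/s.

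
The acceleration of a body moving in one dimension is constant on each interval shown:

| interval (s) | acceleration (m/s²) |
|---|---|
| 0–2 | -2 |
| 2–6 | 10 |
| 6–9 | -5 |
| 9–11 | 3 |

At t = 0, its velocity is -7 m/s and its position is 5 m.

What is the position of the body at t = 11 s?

On each constant-a segment, Δv = aΔt and Δx = v₀Δt + ½aΔt²; chain segment to segment.
0–2 s: v starts -7 m/s; Δx = -7·2 + ½·-2·2² = -18 m; v ends -11 m/s.
2–6 s: v starts -11 m/s; Δx = -11·4 + ½·10·4² = 36 m; v ends 29 m/s.
6–9 s: v starts 29 m/s; Δx = 29·3 + ½·-5·3² = 64.5 m; v ends 14 m/s.
9–11 s: v starts 14 m/s; Δx = 14·2 + ½·3·2² = 34 m; v ends 20 m/s.
x(11) = 5 + Σ Δx = 121.5 m.

121.5 m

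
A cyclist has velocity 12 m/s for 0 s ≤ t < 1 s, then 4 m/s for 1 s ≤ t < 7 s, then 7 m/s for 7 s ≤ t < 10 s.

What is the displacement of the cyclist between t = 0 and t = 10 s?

Net displacement equals the area under the velocity-time graph (areas below the axis count negative).
0–1 s: 12 × 1 = 12 m
1–7 s: 4 × 6 = 24 m
7–10 s: 7 × 3 = 21 m
Net displacement = 57 m

57 m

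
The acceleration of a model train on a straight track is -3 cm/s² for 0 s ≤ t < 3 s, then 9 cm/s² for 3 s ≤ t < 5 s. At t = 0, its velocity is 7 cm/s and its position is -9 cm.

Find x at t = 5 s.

On each constant-a segment, Δv = aΔt and Δx = v₀Δt + ½aΔt²; chain segment to segment.
0–3 s: v starts 7 cm/s; Δx = 7·3 + ½·-3·3² = 7.5 cm; v ends -2 cm/s.
3–5 s: v starts -2 cm/s; Δx = -2·2 + ½·9·2² = 14 cm; v ends 16 cm/s.
x(5) = -9 + Σ Δx = 12.5 cm.

12.5 cm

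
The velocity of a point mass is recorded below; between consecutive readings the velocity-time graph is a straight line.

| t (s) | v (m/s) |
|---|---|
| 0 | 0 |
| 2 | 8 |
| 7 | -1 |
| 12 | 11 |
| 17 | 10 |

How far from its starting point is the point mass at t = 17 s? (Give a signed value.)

103 m

Displacement is the signed area under the v-t curve.
0–2 s: ½(0 + 8)(2) = 8 m
2–7 s: ½(8 + -1)(5) = 17.5 m
7–12 s: ½(-1 + 11)(5) = 25 m
12–17 s: ½(11 + 10)(5) = 52.5 m
Net displacement = 103 m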